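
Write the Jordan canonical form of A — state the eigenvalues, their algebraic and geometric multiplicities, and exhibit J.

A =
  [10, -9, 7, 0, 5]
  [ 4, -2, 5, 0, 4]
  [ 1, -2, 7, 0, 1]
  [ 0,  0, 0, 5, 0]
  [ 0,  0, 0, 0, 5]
J_3(5) ⊕ J_1(5) ⊕ J_1(5)

The characteristic polynomial is
  det(x·I − A) = x^5 - 25*x^4 + 250*x^3 - 1250*x^2 + 3125*x - 3125 = (x - 5)^5

Eigenvalues and multiplicities (the geometric multiplicity of λ is n − rank(A − λI), which equals the number of Jordan blocks for λ):
  λ = 5: algebraic multiplicity = 5, geometric multiplicity = 3

Determining the block sizes for each eigenvalue:
  λ = 5: with am = 5 and gm = 3, the partition is not yet determined (e.g. several partitions of 5 into 3 parts exist). Let N = A − (5)·I. Computing rank(N^1) = 2, rank(N^2) = 1, rank(N^3) = 0; the number of blocks of size ≥ j is rank(N^{j−1}) − rank(N^j), giving [3, 1, 1]. So we have 1 block(s) of size 3, 2 block(s) of size 1 → block sizes [3, 1, 1]

Assembling the blocks gives a Jordan form
J =
  [5, 1, 0, 0, 0]
  [0, 5, 1, 0, 0]
  [0, 0, 5, 0, 0]
  [0, 0, 0, 5, 0]
  [0, 0, 0, 0, 5]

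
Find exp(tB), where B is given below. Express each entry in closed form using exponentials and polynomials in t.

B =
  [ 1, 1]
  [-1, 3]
e^{tB} =
  [-t*exp(2*t) + exp(2*t), t*exp(2*t)]
  [-t*exp(2*t), t*exp(2*t) + exp(2*t)]

Strategy: write B = P · J · P⁻¹ where J is a Jordan canonical form, so e^{tB} = P · e^{tJ} · P⁻¹, and e^{tJ} can be computed block-by-block.

B has Jordan form
J =
  [2, 1]
  [0, 2]
(up to reordering of blocks).

Per-block formulas:
  For a 2×2 Jordan block J_2(2): exp(t · J_2(2)) = e^(2t)·(I + t·N), where N is the 2×2 nilpotent shift.

After assembling e^{tJ} and conjugating by P, we get:

e^{tB} =
  [-t*exp(2*t) + exp(2*t), t*exp(2*t)]
  [-t*exp(2*t), t*exp(2*t) + exp(2*t)]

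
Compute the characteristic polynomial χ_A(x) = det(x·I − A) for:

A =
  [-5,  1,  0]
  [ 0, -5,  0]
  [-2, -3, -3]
x^3 + 13*x^2 + 55*x + 75

Expanding det(x·I − A) (e.g. by cofactor expansion or by noting that A is similar to its Jordan form J, which has the same characteristic polynomial as A) gives
  χ_A(x) = x^3 + 13*x^2 + 55*x + 75
which factors as (x + 3)*(x + 5)^2. The eigenvalues (with algebraic multiplicities) are λ = -5 with multiplicity 2, λ = -3 with multiplicity 1.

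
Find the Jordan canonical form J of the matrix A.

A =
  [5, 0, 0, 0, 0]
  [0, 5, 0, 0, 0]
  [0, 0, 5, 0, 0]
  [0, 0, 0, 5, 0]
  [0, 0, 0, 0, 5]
J_1(5) ⊕ J_1(5) ⊕ J_1(5) ⊕ J_1(5) ⊕ J_1(5)

The characteristic polynomial is
  det(x·I − A) = x^5 - 25*x^4 + 250*x^3 - 1250*x^2 + 3125*x - 3125 = (x - 5)^5

Eigenvalues and multiplicities (the geometric multiplicity of λ is n − rank(A − λI), which equals the number of Jordan blocks for λ):
  λ = 5: algebraic multiplicity = 5, geometric multiplicity = 5

Determining the block sizes for each eigenvalue:
  λ = 5: gm = am = 5, so every block has size 1 → block sizes [1, 1, 1, 1, 1]

Assembling the blocks gives a Jordan form
J =
  [5, 0, 0, 0, 0]
  [0, 5, 0, 0, 0]
  [0, 0, 5, 0, 0]
  [0, 0, 0, 5, 0]
  [0, 0, 0, 0, 5]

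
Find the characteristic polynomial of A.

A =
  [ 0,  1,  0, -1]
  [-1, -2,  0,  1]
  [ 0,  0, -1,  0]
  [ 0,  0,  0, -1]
x^4 + 4*x^3 + 6*x^2 + 4*x + 1

Expanding det(x·I − A) (e.g. by cofactor expansion or by noting that A is similar to its Jordan form J, which has the same characteristic polynomial as A) gives
  χ_A(x) = x^4 + 4*x^3 + 6*x^2 + 4*x + 1
which factors as (x + 1)^4. The eigenvalues (with algebraic multiplicities) are λ = -1 with multiplicity 4.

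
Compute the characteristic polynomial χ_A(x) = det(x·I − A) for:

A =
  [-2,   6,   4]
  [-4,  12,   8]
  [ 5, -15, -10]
x^3

Expanding det(x·I − A) (e.g. by cofactor expansion or by noting that A is similar to its Jordan form J, which has the same characteristic polynomial as A) gives
  χ_A(x) = x^3
which factors as x^3. The eigenvalues (with algebraic multiplicities) are λ = 0 with multiplicity 3.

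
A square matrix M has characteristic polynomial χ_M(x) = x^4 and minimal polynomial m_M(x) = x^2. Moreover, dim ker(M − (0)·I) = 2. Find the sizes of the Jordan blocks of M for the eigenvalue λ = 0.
Block sizes for λ = 0: [2, 2]

Step 1 — from the characteristic polynomial, algebraic multiplicity of λ = 0 is 4. From dim ker(M − (0)·I) = 2, there are exactly 2 Jordan blocks for λ = 0.
Step 2 — from the minimal polynomial, the factor (x − 0)^2 tells us the largest block for λ = 0 has size 2.
Step 3 — with total size 4, 2 blocks, and largest block 2, the block sizes (in nonincreasing order) are [2, 2].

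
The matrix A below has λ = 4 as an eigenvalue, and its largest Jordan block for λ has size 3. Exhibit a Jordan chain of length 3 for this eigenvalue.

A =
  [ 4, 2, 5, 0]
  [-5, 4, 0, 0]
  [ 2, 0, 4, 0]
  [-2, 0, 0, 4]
A Jordan chain for λ = 4 of length 3:
v_1 = (0, -10, 4, -4)ᵀ
v_2 = (2, 0, 0, 0)ᵀ
v_3 = (0, 1, 0, 0)ᵀ

Let N = A − (4)·I. We want v_3 with N^3 v_3 = 0 but N^2 v_3 ≠ 0; then v_{j-1} := N · v_j for j = 3, …, 2.

Pick v_3 = (0, 1, 0, 0)ᵀ.
Then v_2 = N · v_3 = (2, 0, 0, 0)ᵀ.
Then v_1 = N · v_2 = (0, -10, 4, -4)ᵀ.

Sanity check: (A − (4)·I) v_1 = (0, 0, 0, 0)ᵀ = 0. ✓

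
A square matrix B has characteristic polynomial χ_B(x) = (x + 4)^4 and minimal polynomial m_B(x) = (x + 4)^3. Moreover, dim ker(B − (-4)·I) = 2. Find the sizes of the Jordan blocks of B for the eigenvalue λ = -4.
Block sizes for λ = -4: [3, 1]

Step 1 — from the characteristic polynomial, algebraic multiplicity of λ = -4 is 4. From dim ker(B − (-4)·I) = 2, there are exactly 2 Jordan blocks for λ = -4.
Step 2 — from the minimal polynomial, the factor (x + 4)^3 tells us the largest block for λ = -4 has size 3.
Step 3 — with total size 4, 2 blocks, and largest block 3, the block sizes (in nonincreasing order) are [3, 1].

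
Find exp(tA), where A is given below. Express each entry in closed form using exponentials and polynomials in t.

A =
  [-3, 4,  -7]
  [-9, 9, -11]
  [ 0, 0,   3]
e^{tA} =
  [-6*t*exp(3*t) + exp(3*t), 4*t*exp(3*t), -t^2*exp(3*t) - 7*t*exp(3*t)]
  [-9*t*exp(3*t), 6*t*exp(3*t) + exp(3*t), -3*t^2*exp(3*t)/2 - 11*t*exp(3*t)]
  [0, 0, exp(3*t)]

Strategy: write A = P · J · P⁻¹ where J is a Jordan canonical form, so e^{tA} = P · e^{tJ} · P⁻¹, and e^{tJ} can be computed block-by-block.

A has Jordan form
J =
  [3, 1, 0]
  [0, 3, 1]
  [0, 0, 3]
(up to reordering of blocks).

Per-block formulas:
  For a 3×3 Jordan block J_3(3): exp(t · J_3(3)) = e^(3t)·(I + t·N + (t^2/2)·N^2), where N is the 3×3 nilpotent shift.

After assembling e^{tJ} and conjugating by P, we get:

e^{tA} =
  [-6*t*exp(3*t) + exp(3*t), 4*t*exp(3*t), -t^2*exp(3*t) - 7*t*exp(3*t)]
  [-9*t*exp(3*t), 6*t*exp(3*t) + exp(3*t), -3*t^2*exp(3*t)/2 - 11*t*exp(3*t)]
  [0, 0, exp(3*t)]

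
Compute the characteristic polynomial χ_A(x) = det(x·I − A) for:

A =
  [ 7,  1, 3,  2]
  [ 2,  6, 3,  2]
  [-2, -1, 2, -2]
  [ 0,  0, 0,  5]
x^4 - 20*x^3 + 150*x^2 - 500*x + 625

Expanding det(x·I − A) (e.g. by cofactor expansion or by noting that A is similar to its Jordan form J, which has the same characteristic polynomial as A) gives
  χ_A(x) = x^4 - 20*x^3 + 150*x^2 - 500*x + 625
which factors as (x - 5)^4. The eigenvalues (with algebraic multiplicities) are λ = 5 with multiplicity 4.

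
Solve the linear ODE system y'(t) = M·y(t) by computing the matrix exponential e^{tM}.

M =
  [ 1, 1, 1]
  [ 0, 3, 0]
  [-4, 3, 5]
e^{tM} =
  [-2*t*exp(3*t) + exp(3*t), t^2*exp(3*t)/2 + t*exp(3*t), t*exp(3*t)]
  [0, exp(3*t), 0]
  [-4*t*exp(3*t), t^2*exp(3*t) + 3*t*exp(3*t), 2*t*exp(3*t) + exp(3*t)]

Strategy: write M = P · J · P⁻¹ where J is a Jordan canonical form, so e^{tM} = P · e^{tJ} · P⁻¹, and e^{tJ} can be computed block-by-block.

M has Jordan form
J =
  [3, 1, 0]
  [0, 3, 1]
  [0, 0, 3]
(up to reordering of blocks).

Per-block formulas:
  For a 3×3 Jordan block J_3(3): exp(t · J_3(3)) = e^(3t)·(I + t·N + (t^2/2)·N^2), where N is the 3×3 nilpotent shift.

After assembling e^{tJ} and conjugating by P, we get:

e^{tM} =
  [-2*t*exp(3*t) + exp(3*t), t^2*exp(3*t)/2 + t*exp(3*t), t*exp(3*t)]
  [0, exp(3*t), 0]
  [-4*t*exp(3*t), t^2*exp(3*t) + 3*t*exp(3*t), 2*t*exp(3*t) + exp(3*t)]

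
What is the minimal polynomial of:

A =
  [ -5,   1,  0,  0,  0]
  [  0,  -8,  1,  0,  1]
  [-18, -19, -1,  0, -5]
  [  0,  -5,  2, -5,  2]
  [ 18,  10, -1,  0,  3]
x^4 + 11*x^3 + 15*x^2 - 175*x - 500

The characteristic polynomial is χ_A(x) = (x - 4)*(x + 5)^4, so the eigenvalues are known. The minimal polynomial is
  m_A(x) = Π_λ (x − λ)^{k_λ}
where k_λ is the size of the *largest* Jordan block for λ (equivalently, the smallest k with (A − λI)^k v = 0 for every generalised eigenvector v of λ).

  λ = -5: largest Jordan block has size 3, contributing (x + 5)^3
  λ = 4: largest Jordan block has size 1, contributing (x − 4)

So m_A(x) = (x - 4)*(x + 5)^3 = x^4 + 11*x^3 + 15*x^2 - 175*x - 500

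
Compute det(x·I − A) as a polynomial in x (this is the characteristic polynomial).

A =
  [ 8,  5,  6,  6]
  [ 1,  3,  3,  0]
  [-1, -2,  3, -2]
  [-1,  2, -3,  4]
x^4 - 18*x^3 + 120*x^2 - 352*x + 384

Expanding det(x·I − A) (e.g. by cofactor expansion or by noting that A is similar to its Jordan form J, which has the same characteristic polynomial as A) gives
  χ_A(x) = x^4 - 18*x^3 + 120*x^2 - 352*x + 384
which factors as (x - 6)*(x - 4)^3. The eigenvalues (with algebraic multiplicities) are λ = 4 with multiplicity 3, λ = 6 with multiplicity 1.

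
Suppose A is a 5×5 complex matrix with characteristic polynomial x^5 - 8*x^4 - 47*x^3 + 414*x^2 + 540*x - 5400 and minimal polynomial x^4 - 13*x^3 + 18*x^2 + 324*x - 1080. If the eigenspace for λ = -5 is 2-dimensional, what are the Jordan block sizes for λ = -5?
Block sizes for λ = -5: [1, 1]

Step 1 — from the characteristic polynomial, algebraic multiplicity of λ = -5 is 2. From dim ker(A − (-5)·I) = 2, there are exactly 2 Jordan blocks for λ = -5.
Step 2 — from the minimal polynomial, the factor (x + 5) tells us the largest block for λ = -5 has size 1.
Step 3 — with total size 2, 2 blocks, and largest block 1, the block sizes (in nonincreasing order) are [1, 1].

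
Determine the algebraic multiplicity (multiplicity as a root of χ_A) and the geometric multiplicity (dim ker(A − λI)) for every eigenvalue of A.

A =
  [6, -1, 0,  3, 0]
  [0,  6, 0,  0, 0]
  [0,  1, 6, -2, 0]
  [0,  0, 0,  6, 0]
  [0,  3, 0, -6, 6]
λ = 6: alg = 5, geom = 3

Step 1 — factor the characteristic polynomial to read off the algebraic multiplicities:
  χ_A(x) = (x - 6)^5

Step 2 — compute geometric multiplicities via the rank-nullity identity g(λ) = n − rank(A − λI):
  rank(A − (6)·I) = 2, so dim ker(A − (6)·I) = n − 2 = 3

Summary:
  λ = 6: algebraic multiplicity = 5, geometric multiplicity = 3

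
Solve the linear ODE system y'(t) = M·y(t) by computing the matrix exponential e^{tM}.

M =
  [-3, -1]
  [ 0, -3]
e^{tM} =
  [exp(-3*t), -t*exp(-3*t)]
  [0, exp(-3*t)]

Strategy: write M = P · J · P⁻¹ where J is a Jordan canonical form, so e^{tM} = P · e^{tJ} · P⁻¹, and e^{tJ} can be computed block-by-block.

M has Jordan form
J =
  [-3,  1]
  [ 0, -3]
(up to reordering of blocks).

Per-block formulas:
  For a 2×2 Jordan block J_2(-3): exp(t · J_2(-3)) = e^(-3t)·(I + t·N), where N is the 2×2 nilpotent shift.

After assembling e^{tJ} and conjugating by P, we get:

e^{tM} =
  [exp(-3*t), -t*exp(-3*t)]
  [0, exp(-3*t)]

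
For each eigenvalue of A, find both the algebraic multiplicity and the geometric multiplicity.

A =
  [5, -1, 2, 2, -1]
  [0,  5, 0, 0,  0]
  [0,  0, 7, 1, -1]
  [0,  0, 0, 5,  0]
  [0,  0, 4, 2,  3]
λ = 5: alg = 5, geom = 3

Step 1 — factor the characteristic polynomial to read off the algebraic multiplicities:
  χ_A(x) = (x - 5)^5

Step 2 — compute geometric multiplicities via the rank-nullity identity g(λ) = n − rank(A − λI):
  rank(A − (5)·I) = 2, so dim ker(A − (5)·I) = n − 2 = 3

Summary:
  λ = 5: algebraic multiplicity = 5, geometric multiplicity = 3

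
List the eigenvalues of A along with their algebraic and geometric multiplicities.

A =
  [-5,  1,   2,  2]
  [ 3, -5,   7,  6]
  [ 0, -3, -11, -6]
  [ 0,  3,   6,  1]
λ = -5: alg = 4, geom = 2

Step 1 — factor the characteristic polynomial to read off the algebraic multiplicities:
  χ_A(x) = (x + 5)^4

Step 2 — compute geometric multiplicities via the rank-nullity identity g(λ) = n − rank(A − λI):
  rank(A − (-5)·I) = 2, so dim ker(A − (-5)·I) = n − 2 = 2

Summary:
  λ = -5: algebraic multiplicity = 4, geometric multiplicity = 2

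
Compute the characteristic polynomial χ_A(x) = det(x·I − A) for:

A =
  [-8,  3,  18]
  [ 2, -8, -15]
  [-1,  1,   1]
x^3 + 15*x^2 + 75*x + 125

Expanding det(x·I − A) (e.g. by cofactor expansion or by noting that A is similar to its Jordan form J, which has the same characteristic polynomial as A) gives
  χ_A(x) = x^3 + 15*x^2 + 75*x + 125
which factors as (x + 5)^3. The eigenvalues (with algebraic multiplicities) are λ = -5 with multiplicity 3.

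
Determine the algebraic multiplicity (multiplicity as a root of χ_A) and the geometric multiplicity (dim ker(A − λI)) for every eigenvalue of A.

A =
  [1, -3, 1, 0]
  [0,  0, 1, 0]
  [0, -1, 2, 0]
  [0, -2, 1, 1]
λ = 1: alg = 4, geom = 2

Step 1 — factor the characteristic polynomial to read off the algebraic multiplicities:
  χ_A(x) = (x - 1)^4

Step 2 — compute geometric multiplicities via the rank-nullity identity g(λ) = n − rank(A − λI):
  rank(A − (1)·I) = 2, so dim ker(A − (1)·I) = n − 2 = 2

Summary:
  λ = 1: algebraic multiplicity = 4, geometric multiplicity = 2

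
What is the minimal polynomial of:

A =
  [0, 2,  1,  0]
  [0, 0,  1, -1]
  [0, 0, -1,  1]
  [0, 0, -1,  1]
x^3

The characteristic polynomial is χ_A(x) = x^4, so the eigenvalues are known. The minimal polynomial is
  m_A(x) = Π_λ (x − λ)^{k_λ}
where k_λ is the size of the *largest* Jordan block for λ (equivalently, the smallest k with (A − λI)^k v = 0 for every generalised eigenvector v of λ).

  λ = 0: largest Jordan block has size 3, contributing (x − 0)^3

So m_A(x) = x^3 = x^3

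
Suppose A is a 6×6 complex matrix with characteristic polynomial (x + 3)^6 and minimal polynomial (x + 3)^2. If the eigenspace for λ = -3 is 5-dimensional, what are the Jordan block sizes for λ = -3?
Block sizes for λ = -3: [2, 1, 1, 1, 1]

Step 1 — from the characteristic polynomial, algebraic multiplicity of λ = -3 is 6. From dim ker(A − (-3)·I) = 5, there are exactly 5 Jordan blocks for λ = -3.
Step 2 — from the minimal polynomial, the factor (x + 3)^2 tells us the largest block for λ = -3 has size 2.
Step 3 — with total size 6, 5 blocks, and largest block 2, the block sizes (in nonincreasing order) are [2, 1, 1, 1, 1].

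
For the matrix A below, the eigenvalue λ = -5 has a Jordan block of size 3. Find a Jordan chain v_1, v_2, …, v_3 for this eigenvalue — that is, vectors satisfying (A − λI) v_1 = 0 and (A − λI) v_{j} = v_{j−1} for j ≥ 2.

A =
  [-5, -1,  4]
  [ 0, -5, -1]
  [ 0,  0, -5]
A Jordan chain for λ = -5 of length 3:
v_1 = (1, 0, 0)ᵀ
v_2 = (4, -1, 0)ᵀ
v_3 = (0, 0, 1)ᵀ

Let N = A − (-5)·I. We want v_3 with N^3 v_3 = 0 but N^2 v_3 ≠ 0; then v_{j-1} := N · v_j for j = 3, …, 2.

Pick v_3 = (0, 0, 1)ᵀ.
Then v_2 = N · v_3 = (4, -1, 0)ᵀ.
Then v_1 = N · v_2 = (1, 0, 0)ᵀ.

Sanity check: (A − (-5)·I) v_1 = (0, 0, 0)ᵀ = 0. ✓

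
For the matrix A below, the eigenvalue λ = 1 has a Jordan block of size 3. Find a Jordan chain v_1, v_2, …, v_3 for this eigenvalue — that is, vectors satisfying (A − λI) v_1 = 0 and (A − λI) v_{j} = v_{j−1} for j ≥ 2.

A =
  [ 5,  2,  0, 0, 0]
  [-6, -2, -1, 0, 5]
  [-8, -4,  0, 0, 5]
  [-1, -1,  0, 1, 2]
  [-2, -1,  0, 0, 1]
A Jordan chain for λ = 1 of length 3:
v_1 = (4, -8, -10, -2, -2)ᵀ
v_2 = (4, -6, -8, -1, -2)ᵀ
v_3 = (1, 0, 0, 0, 0)ᵀ

Let N = A − (1)·I. We want v_3 with N^3 v_3 = 0 but N^2 v_3 ≠ 0; then v_{j-1} := N · v_j for j = 3, …, 2.

Pick v_3 = (1, 0, 0, 0, 0)ᵀ.
Then v_2 = N · v_3 = (4, -6, -8, -1, -2)ᵀ.
Then v_1 = N · v_2 = (4, -8, -10, -2, -2)ᵀ.

Sanity check: (A − (1)·I) v_1 = (0, 0, 0, 0, 0)ᵀ = 0. ✓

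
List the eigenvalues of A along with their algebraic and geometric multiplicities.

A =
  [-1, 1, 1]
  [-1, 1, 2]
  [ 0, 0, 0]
λ = 0: alg = 3, geom = 1

Step 1 — factor the characteristic polynomial to read off the algebraic multiplicities:
  χ_A(x) = x^3

Step 2 — compute geometric multiplicities via the rank-nullity identity g(λ) = n − rank(A − λI):
  rank(A − (0)·I) = 2, so dim ker(A − (0)·I) = n − 2 = 1

Summary:
  λ = 0: algebraic multiplicity = 3, geometric multiplicity = 1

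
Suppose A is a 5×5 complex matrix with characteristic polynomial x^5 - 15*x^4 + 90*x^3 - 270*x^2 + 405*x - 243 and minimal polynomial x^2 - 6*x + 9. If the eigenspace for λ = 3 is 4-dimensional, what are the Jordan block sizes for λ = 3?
Block sizes for λ = 3: [2, 1, 1, 1]

Step 1 — from the characteristic polynomial, algebraic multiplicity of λ = 3 is 5. From dim ker(A − (3)·I) = 4, there are exactly 4 Jordan blocks for λ = 3.
Step 2 — from the minimal polynomial, the factor (x − 3)^2 tells us the largest block for λ = 3 has size 2.
Step 3 — with total size 5, 4 blocks, and largest block 2, the block sizes (in nonincreasing order) are [2, 1, 1, 1].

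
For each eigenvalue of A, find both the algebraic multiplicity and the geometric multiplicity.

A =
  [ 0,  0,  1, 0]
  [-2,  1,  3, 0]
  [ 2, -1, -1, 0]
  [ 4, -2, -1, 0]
λ = 0: alg = 4, geom = 2

Step 1 — factor the characteristic polynomial to read off the algebraic multiplicities:
  χ_A(x) = x^4

Step 2 — compute geometric multiplicities via the rank-nullity identity g(λ) = n − rank(A − λI):
  rank(A − (0)·I) = 2, so dim ker(A − (0)·I) = n − 2 = 2

Summary:
  λ = 0: algebraic multiplicity = 4, geometric multiplicity = 2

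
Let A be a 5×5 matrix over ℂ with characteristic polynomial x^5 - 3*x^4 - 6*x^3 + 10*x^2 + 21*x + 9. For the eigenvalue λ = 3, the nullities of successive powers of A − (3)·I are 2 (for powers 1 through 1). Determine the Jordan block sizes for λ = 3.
Block sizes for λ = 3: [1, 1]

From the dimensions of kernels of powers, the number of Jordan blocks of size at least j is d_j − d_{j−1} where d_j = dim ker(N^j) (with d_0 = 0). Computing the differences gives [2].
The number of blocks of size exactly k is (#blocks of size ≥ k) − (#blocks of size ≥ k + 1), so the partition is: 2 block(s) of size 1.
In nonincreasing order the block sizes are [1, 1].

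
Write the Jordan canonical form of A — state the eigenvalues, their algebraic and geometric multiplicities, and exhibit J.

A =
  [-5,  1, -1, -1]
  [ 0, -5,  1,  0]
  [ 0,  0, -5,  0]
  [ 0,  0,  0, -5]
J_3(-5) ⊕ J_1(-5)

The characteristic polynomial is
  det(x·I − A) = x^4 + 20*x^3 + 150*x^2 + 500*x + 625 = (x + 5)^4

Eigenvalues and multiplicities (the geometric multiplicity of λ is n − rank(A − λI), which equals the number of Jordan blocks for λ):
  λ = -5: algebraic multiplicity = 4, geometric multiplicity = 2

Determining the block sizes for each eigenvalue:
  λ = -5: with am = 4 and gm = 2, the partition is not yet determined (e.g. several partitions of 4 into 2 parts exist). Let N = A − (-5)·I. Computing rank(N^1) = 2, rank(N^2) = 1, rank(N^3) = 0; the number of blocks of size ≥ j is rank(N^{j−1}) − rank(N^j), giving [2, 1, 1]. So we have 1 block(s) of size 3, 1 block(s) of size 1 → block sizes [3, 1]

Assembling the blocks gives a Jordan form
J =
  [-5,  1,  0,  0]
  [ 0, -5,  1,  0]
  [ 0,  0, -5,  0]
  [ 0,  0,  0, -5]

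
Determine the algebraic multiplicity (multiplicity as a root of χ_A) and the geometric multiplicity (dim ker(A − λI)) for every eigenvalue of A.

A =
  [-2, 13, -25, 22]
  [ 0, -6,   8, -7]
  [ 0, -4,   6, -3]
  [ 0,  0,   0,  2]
λ = -2: alg = 2, geom = 1; λ = 2: alg = 2, geom = 1

Step 1 — factor the characteristic polynomial to read off the algebraic multiplicities:
  χ_A(x) = (x - 2)^2*(x + 2)^2

Step 2 — compute geometric multiplicities via the rank-nullity identity g(λ) = n − rank(A − λI):
  rank(A − (-2)·I) = 3, so dim ker(A − (-2)·I) = n − 3 = 1
  rank(A − (2)·I) = 3, so dim ker(A − (2)·I) = n − 3 = 1

Summary:
  λ = -2: algebraic multiplicity = 2, geometric multiplicity = 1
  λ = 2: algebraic multiplicity = 2, geometric multiplicity = 1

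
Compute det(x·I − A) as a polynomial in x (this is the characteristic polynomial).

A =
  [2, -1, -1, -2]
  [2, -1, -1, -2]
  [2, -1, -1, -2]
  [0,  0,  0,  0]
x^4

Expanding det(x·I − A) (e.g. by cofactor expansion or by noting that A is similar to its Jordan form J, which has the same characteristic polynomial as A) gives
  χ_A(x) = x^4
which factors as x^4. The eigenvalues (with algebraic multiplicities) are λ = 0 with multiplicity 4.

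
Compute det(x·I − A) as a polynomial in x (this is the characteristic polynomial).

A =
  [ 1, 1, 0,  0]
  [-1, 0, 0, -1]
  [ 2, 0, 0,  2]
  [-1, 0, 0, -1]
x^4

Expanding det(x·I − A) (e.g. by cofactor expansion or by noting that A is similar to its Jordan form J, which has the same characteristic polynomial as A) gives
  χ_A(x) = x^4
which factors as x^4. The eigenvalues (with algebraic multiplicities) are λ = 0 with multiplicity 4.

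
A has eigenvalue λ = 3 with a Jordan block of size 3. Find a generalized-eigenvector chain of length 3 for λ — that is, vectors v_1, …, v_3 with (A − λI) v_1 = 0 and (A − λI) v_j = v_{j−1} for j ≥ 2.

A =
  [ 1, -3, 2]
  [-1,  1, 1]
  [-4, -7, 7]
A Jordan chain for λ = 3 of length 3:
v_1 = (-1, 0, -1)ᵀ
v_2 = (-2, -1, -4)ᵀ
v_3 = (1, 0, 0)ᵀ

Let N = A − (3)·I. We want v_3 with N^3 v_3 = 0 but N^2 v_3 ≠ 0; then v_{j-1} := N · v_j for j = 3, …, 2.

Pick v_3 = (1, 0, 0)ᵀ.
Then v_2 = N · v_3 = (-2, -1, -4)ᵀ.
Then v_1 = N · v_2 = (-1, 0, -1)ᵀ.

Sanity check: (A − (3)·I) v_1 = (0, 0, 0)ᵀ = 0. ✓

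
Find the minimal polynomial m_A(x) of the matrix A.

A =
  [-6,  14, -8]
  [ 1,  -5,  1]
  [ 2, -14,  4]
x^3 + 7*x^2 + 2*x - 40

The characteristic polynomial is χ_A(x) = (x - 2)*(x + 4)*(x + 5), so the eigenvalues are known. The minimal polynomial is
  m_A(x) = Π_λ (x − λ)^{k_λ}
where k_λ is the size of the *largest* Jordan block for λ (equivalently, the smallest k with (A − λI)^k v = 0 for every generalised eigenvector v of λ).

  λ = -5: largest Jordan block has size 1, contributing (x + 5)
  λ = -4: largest Jordan block has size 1, contributing (x + 4)
  λ = 2: largest Jordan block has size 1, contributing (x − 2)

So m_A(x) = (x - 2)*(x + 4)*(x + 5) = x^3 + 7*x^2 + 2*x - 40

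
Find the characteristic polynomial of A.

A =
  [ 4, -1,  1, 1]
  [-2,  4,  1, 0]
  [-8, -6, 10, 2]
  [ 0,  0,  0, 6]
x^4 - 24*x^3 + 216*x^2 - 864*x + 1296

Expanding det(x·I − A) (e.g. by cofactor expansion or by noting that A is similar to its Jordan form J, which has the same characteristic polynomial as A) gives
  χ_A(x) = x^4 - 24*x^3 + 216*x^2 - 864*x + 1296
which factors as (x - 6)^4. The eigenvalues (with algebraic multiplicities) are λ = 6 with multiplicity 4.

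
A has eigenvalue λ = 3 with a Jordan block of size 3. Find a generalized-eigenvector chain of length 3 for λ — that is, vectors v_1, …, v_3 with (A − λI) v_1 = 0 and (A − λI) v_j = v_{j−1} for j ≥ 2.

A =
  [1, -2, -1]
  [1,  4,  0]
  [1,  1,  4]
A Jordan chain for λ = 3 of length 3:
v_1 = (1, -1, 0)ᵀ
v_2 = (-2, 1, 1)ᵀ
v_3 = (1, 0, 0)ᵀ

Let N = A − (3)·I. We want v_3 with N^3 v_3 = 0 but N^2 v_3 ≠ 0; then v_{j-1} := N · v_j for j = 3, …, 2.

Pick v_3 = (1, 0, 0)ᵀ.
Then v_2 = N · v_3 = (-2, 1, 1)ᵀ.
Then v_1 = N · v_2 = (1, -1, 0)ᵀ.

Sanity check: (A − (3)·I) v_1 = (0, 0, 0)ᵀ = 0. ✓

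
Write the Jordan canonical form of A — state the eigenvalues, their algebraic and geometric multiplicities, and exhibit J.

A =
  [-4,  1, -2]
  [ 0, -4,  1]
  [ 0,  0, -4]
J_3(-4)

The characteristic polynomial is
  det(x·I − A) = x^3 + 12*x^2 + 48*x + 64 = (x + 4)^3

Eigenvalues and multiplicities (the geometric multiplicity of λ is n − rank(A − λI), which equals the number of Jordan blocks for λ):
  λ = -4: algebraic multiplicity = 3, geometric multiplicity = 1

Determining the block sizes for each eigenvalue:
  λ = -4: one block (gm = 1), so the single block has size am = 3 → block sizes [3]

Assembling the blocks gives a Jordan form
J =
  [-4,  1,  0]
  [ 0, -4,  1]
  [ 0,  0, -4]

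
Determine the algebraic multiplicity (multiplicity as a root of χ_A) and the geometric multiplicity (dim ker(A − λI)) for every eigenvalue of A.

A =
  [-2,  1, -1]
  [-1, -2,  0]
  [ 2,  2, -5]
λ = -3: alg = 3, geom = 1

Step 1 — factor the characteristic polynomial to read off the algebraic multiplicities:
  χ_A(x) = (x + 3)^3

Step 2 — compute geometric multiplicities via the rank-nullity identity g(λ) = n − rank(A − λI):
  rank(A − (-3)·I) = 2, so dim ker(A − (-3)·I) = n − 2 = 1

Summary:
  λ = -3: algebraic multiplicity = 3, geometric multiplicity = 1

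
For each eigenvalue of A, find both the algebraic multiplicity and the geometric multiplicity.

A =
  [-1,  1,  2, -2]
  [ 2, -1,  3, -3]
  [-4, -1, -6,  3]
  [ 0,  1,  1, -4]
λ = -3: alg = 4, geom = 2

Step 1 — factor the characteristic polynomial to read off the algebraic multiplicities:
  χ_A(x) = (x + 3)^4

Step 2 — compute geometric multiplicities via the rank-nullity identity g(λ) = n − rank(A − λI):
  rank(A − (-3)·I) = 2, so dim ker(A − (-3)·I) = n − 2 = 2

Summary:
  λ = -3: algebraic multiplicity = 4, geometric multiplicity = 2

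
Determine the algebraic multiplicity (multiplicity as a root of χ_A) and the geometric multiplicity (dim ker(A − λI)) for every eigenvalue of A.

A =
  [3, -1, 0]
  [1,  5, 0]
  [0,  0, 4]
λ = 4: alg = 3, geom = 2

Step 1 — factor the characteristic polynomial to read off the algebraic multiplicities:
  χ_A(x) = (x - 4)^3

Step 2 — compute geometric multiplicities via the rank-nullity identity g(λ) = n − rank(A − λI):
  rank(A − (4)·I) = 1, so dim ker(A − (4)·I) = n − 1 = 2

Summary:
  λ = 4: algebraic multiplicity = 3, geometric multiplicity = 2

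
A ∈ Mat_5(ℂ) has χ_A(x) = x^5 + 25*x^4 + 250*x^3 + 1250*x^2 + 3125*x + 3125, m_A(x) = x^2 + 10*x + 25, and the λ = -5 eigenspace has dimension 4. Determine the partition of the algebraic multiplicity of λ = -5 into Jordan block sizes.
Block sizes for λ = -5: [2, 1, 1, 1]

Step 1 — from the characteristic polynomial, algebraic multiplicity of λ = -5 is 5. From dim ker(A − (-5)·I) = 4, there are exactly 4 Jordan blocks for λ = -5.
Step 2 — from the minimal polynomial, the factor (x + 5)^2 tells us the largest block for λ = -5 has size 2.
Step 3 — with total size 5, 4 blocks, and largest block 2, the block sizes (in nonincreasing order) are [2, 1, 1, 1].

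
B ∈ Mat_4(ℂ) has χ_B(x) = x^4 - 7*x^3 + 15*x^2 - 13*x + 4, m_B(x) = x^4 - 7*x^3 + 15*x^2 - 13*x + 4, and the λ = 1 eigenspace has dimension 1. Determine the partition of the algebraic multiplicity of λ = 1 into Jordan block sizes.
Block sizes for λ = 1: [3]

Step 1 — from the characteristic polynomial, algebraic multiplicity of λ = 1 is 3. From dim ker(B − (1)·I) = 1, there are exactly 1 Jordan blocks for λ = 1.
Step 2 — from the minimal polynomial, the factor (x − 1)^3 tells us the largest block for λ = 1 has size 3.
Step 3 — with total size 3, 1 blocks, and largest block 3, the block sizes (in nonincreasing order) are [3].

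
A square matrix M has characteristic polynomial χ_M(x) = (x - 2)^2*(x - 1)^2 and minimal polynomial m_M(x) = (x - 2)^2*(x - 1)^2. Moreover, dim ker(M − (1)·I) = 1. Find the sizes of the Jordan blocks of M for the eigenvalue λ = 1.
Block sizes for λ = 1: [2]

Step 1 — from the characteristic polynomial, algebraic multiplicity of λ = 1 is 2. From dim ker(M − (1)·I) = 1, there are exactly 1 Jordan blocks for λ = 1.
Step 2 — from the minimal polynomial, the factor (x − 1)^2 tells us the largest block for λ = 1 has size 2.
Step 3 — with total size 2, 1 blocks, and largest block 2, the block sizes (in nonincreasing order) are [2].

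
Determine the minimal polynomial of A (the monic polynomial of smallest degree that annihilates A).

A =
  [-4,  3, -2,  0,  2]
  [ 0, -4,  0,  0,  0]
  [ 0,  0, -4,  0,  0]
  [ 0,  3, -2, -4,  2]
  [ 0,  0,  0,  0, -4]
x^2 + 8*x + 16

The characteristic polynomial is χ_A(x) = (x + 4)^5, so the eigenvalues are known. The minimal polynomial is
  m_A(x) = Π_λ (x − λ)^{k_λ}
where k_λ is the size of the *largest* Jordan block for λ (equivalently, the smallest k with (A − λI)^k v = 0 for every generalised eigenvector v of λ).

  λ = -4: largest Jordan block has size 2, contributing (x + 4)^2

So m_A(x) = (x + 4)^2 = x^2 + 8*x + 16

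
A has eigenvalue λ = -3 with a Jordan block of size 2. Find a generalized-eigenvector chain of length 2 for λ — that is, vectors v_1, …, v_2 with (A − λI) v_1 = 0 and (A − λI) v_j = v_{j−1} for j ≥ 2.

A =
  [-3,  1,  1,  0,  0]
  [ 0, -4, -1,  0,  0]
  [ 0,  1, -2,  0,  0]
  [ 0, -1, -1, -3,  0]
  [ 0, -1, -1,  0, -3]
A Jordan chain for λ = -3 of length 2:
v_1 = (1, -1, 1, -1, -1)ᵀ
v_2 = (0, 1, 0, 0, 0)ᵀ

Let N = A − (-3)·I. We want v_2 with N^2 v_2 = 0 but N^1 v_2 ≠ 0; then v_{j-1} := N · v_j for j = 2, …, 2.

Pick v_2 = (0, 1, 0, 0, 0)ᵀ.
Then v_1 = N · v_2 = (1, -1, 1, -1, -1)ᵀ.

Sanity check: (A − (-3)·I) v_1 = (0, 0, 0, 0, 0)ᵀ = 0. ✓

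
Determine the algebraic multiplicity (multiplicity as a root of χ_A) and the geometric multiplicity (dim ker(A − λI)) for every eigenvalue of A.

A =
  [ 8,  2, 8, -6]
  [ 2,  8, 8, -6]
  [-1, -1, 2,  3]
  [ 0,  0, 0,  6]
λ = 6: alg = 4, geom = 3

Step 1 — factor the characteristic polynomial to read off the algebraic multiplicities:
  χ_A(x) = (x - 6)^4

Step 2 — compute geometric multiplicities via the rank-nullity identity g(λ) = n − rank(A − λI):
  rank(A − (6)·I) = 1, so dim ker(A − (6)·I) = n − 1 = 3

Summary:
  λ = 6: algebraic multiplicity = 4, geometric multiplicity = 3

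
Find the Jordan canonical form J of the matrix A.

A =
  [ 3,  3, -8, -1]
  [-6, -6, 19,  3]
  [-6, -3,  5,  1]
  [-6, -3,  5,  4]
J_1(-3) ⊕ J_3(3)

The characteristic polynomial is
  det(x·I − A) = x^4 - 6*x^3 + 54*x - 81 = (x - 3)^3*(x + 3)

Eigenvalues and multiplicities (the geometric multiplicity of λ is n − rank(A − λI), which equals the number of Jordan blocks for λ):
  λ = -3: algebraic multiplicity = 1, geometric multiplicity = 1
  λ = 3: algebraic multiplicity = 3, geometric multiplicity = 1

Determining the block sizes for each eigenvalue:
  λ = -3: one block (gm = 1), so the single block has size am = 1 → block sizes [1]
  λ = 3: one block (gm = 1), so the single block has size am = 3 → block sizes [3]

Assembling the blocks gives a Jordan form
J =
  [-3, 0, 0, 0]
  [ 0, 3, 1, 0]
  [ 0, 0, 3, 1]
  [ 0, 0, 0, 3]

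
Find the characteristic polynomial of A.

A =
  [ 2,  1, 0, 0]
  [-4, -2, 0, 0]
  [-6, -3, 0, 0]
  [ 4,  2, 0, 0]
x^4

Expanding det(x·I − A) (e.g. by cofactor expansion or by noting that A is similar to its Jordan form J, which has the same characteristic polynomial as A) gives
  χ_A(x) = x^4
which factors as x^4. The eigenvalues (with algebraic multiplicities) are λ = 0 with multiplicity 4.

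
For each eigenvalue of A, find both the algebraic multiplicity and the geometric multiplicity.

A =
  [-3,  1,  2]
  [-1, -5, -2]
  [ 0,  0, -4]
λ = -4: alg = 3, geom = 2

Step 1 — factor the characteristic polynomial to read off the algebraic multiplicities:
  χ_A(x) = (x + 4)^3

Step 2 — compute geometric multiplicities via the rank-nullity identity g(λ) = n − rank(A − λI):
  rank(A − (-4)·I) = 1, so dim ker(A − (-4)·I) = n − 1 = 2

Summary:
  λ = -4: algebraic multiplicity = 3, geometric multiplicity = 2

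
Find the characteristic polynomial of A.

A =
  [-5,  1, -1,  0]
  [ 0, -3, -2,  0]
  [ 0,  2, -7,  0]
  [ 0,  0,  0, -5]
x^4 + 20*x^3 + 150*x^2 + 500*x + 625

Expanding det(x·I − A) (e.g. by cofactor expansion or by noting that A is similar to its Jordan form J, which has the same characteristic polynomial as A) gives
  χ_A(x) = x^4 + 20*x^3 + 150*x^2 + 500*x + 625
which factors as (x + 5)^4. The eigenvalues (with algebraic multiplicities) are λ = -5 with multiplicity 4.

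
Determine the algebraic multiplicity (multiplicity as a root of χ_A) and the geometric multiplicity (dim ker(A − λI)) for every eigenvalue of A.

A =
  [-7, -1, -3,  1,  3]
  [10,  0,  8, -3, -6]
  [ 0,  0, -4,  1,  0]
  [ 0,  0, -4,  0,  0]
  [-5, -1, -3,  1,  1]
λ = -2: alg = 5, geom = 3

Step 1 — factor the characteristic polynomial to read off the algebraic multiplicities:
  χ_A(x) = (x + 2)^5

Step 2 — compute geometric multiplicities via the rank-nullity identity g(λ) = n − rank(A − λI):
  rank(A − (-2)·I) = 2, so dim ker(A − (-2)·I) = n − 2 = 3

Summary:
  λ = -2: algebraic multiplicity = 5, geometric multiplicity = 3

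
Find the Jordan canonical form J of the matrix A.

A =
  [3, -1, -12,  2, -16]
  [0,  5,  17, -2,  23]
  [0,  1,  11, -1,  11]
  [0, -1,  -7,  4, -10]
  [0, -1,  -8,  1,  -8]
J_3(3) ⊕ J_2(3)

The characteristic polynomial is
  det(x·I − A) = x^5 - 15*x^4 + 90*x^3 - 270*x^2 + 405*x - 243 = (x - 3)^5

Eigenvalues and multiplicities (the geometric multiplicity of λ is n − rank(A − λI), which equals the number of Jordan blocks for λ):
  λ = 3: algebraic multiplicity = 5, geometric multiplicity = 2

Determining the block sizes for each eigenvalue:
  λ = 3: with am = 5 and gm = 2, the partition is not yet determined (e.g. several partitions of 5 into 2 parts exist). Let N = A − (3)·I. Computing rank(N^1) = 3, rank(N^2) = 1, rank(N^3) = 0; the number of blocks of size ≥ j is rank(N^{j−1}) − rank(N^j), giving [2, 2, 1]. So we have 1 block(s) of size 3, 1 block(s) of size 2 → block sizes [3, 2]

Assembling the blocks gives a Jordan form
J =
  [3, 1, 0, 0, 0]
  [0, 3, 1, 0, 0]
  [0, 0, 3, 0, 0]
  [0, 0, 0, 3, 1]
  [0, 0, 0, 0, 3]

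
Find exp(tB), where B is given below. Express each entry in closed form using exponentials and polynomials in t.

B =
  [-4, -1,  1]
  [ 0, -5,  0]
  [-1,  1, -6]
e^{tB} =
  [t*exp(-5*t) + exp(-5*t), -t*exp(-5*t), t*exp(-5*t)]
  [0, exp(-5*t), 0]
  [-t*exp(-5*t), t*exp(-5*t), -t*exp(-5*t) + exp(-5*t)]

Strategy: write B = P · J · P⁻¹ where J is a Jordan canonical form, so e^{tB} = P · e^{tJ} · P⁻¹, and e^{tJ} can be computed block-by-block.

B has Jordan form
J =
  [-5,  1,  0]
  [ 0, -5,  0]
  [ 0,  0, -5]
(up to reordering of blocks).

Per-block formulas:
  For a 1×1 block at λ = -5: exp(t · [-5]) = [e^(-5t)].
  For a 2×2 Jordan block J_2(-5): exp(t · J_2(-5)) = e^(-5t)·(I + t·N), where N is the 2×2 nilpotent shift.

After assembling e^{tJ} and conjugating by P, we get:

e^{tB} =
  [t*exp(-5*t) + exp(-5*t), -t*exp(-5*t), t*exp(-5*t)]
  [0, exp(-5*t), 0]
  [-t*exp(-5*t), t*exp(-5*t), -t*exp(-5*t) + exp(-5*t)]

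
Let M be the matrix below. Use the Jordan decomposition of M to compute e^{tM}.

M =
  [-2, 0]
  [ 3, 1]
e^{tM} =
  [exp(-2*t), 0]
  [exp(t) - exp(-2*t), exp(t)]

Strategy: write M = P · J · P⁻¹ where J is a Jordan canonical form, so e^{tM} = P · e^{tJ} · P⁻¹, and e^{tJ} can be computed block-by-block.

M has Jordan form
J =
  [-2, 0]
  [ 0, 1]
(up to reordering of blocks).

Per-block formulas:
  For a 1×1 block at λ = -2: exp(t · [-2]) = [e^(-2t)].
  For a 1×1 block at λ = 1: exp(t · [1]) = [e^(1t)].

After assembling e^{tJ} and conjugating by P, we get:

e^{tM} =
  [exp(-2*t), 0]
  [exp(t) - exp(-2*t), exp(t)]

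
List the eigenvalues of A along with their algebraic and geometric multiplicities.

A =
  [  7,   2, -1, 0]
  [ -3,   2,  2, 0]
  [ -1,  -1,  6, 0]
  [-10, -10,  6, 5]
λ = 5: alg = 4, geom = 2

Step 1 — factor the characteristic polynomial to read off the algebraic multiplicities:
  χ_A(x) = (x - 5)^4

Step 2 — compute geometric multiplicities via the rank-nullity identity g(λ) = n − rank(A − λI):
  rank(A − (5)·I) = 2, so dim ker(A − (5)·I) = n − 2 = 2

Summary:
  λ = 5: algebraic multiplicity = 4, geometric multiplicity = 2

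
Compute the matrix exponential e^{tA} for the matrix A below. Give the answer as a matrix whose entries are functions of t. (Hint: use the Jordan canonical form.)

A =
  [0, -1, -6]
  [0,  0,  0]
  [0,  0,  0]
e^{tA} =
  [1, -t, -6*t]
  [0, 1, 0]
  [0, 0, 1]

Strategy: write A = P · J · P⁻¹ where J is a Jordan canonical form, so e^{tA} = P · e^{tJ} · P⁻¹, and e^{tJ} can be computed block-by-block.

A has Jordan form
J =
  [0, 1, 0]
  [0, 0, 0]
  [0, 0, 0]
(up to reordering of blocks).

Per-block formulas:
  For a 1×1 block at λ = 0: exp(t · [0]) = [e^(0t)].
  For a 2×2 Jordan block J_2(0): exp(t · J_2(0)) = e^(0t)·(I + t·N), where N is the 2×2 nilpotent shift.

After assembling e^{tJ} and conjugating by P, we get:

e^{tA} =
  [1, -t, -6*t]
  [0, 1, 0]
  [0, 0, 1]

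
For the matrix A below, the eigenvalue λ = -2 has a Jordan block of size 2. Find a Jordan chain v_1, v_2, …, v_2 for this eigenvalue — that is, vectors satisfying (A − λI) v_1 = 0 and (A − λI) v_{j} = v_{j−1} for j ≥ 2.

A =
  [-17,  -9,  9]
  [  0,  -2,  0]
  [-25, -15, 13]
A Jordan chain for λ = -2 of length 2:
v_1 = (-15, 0, -25)ᵀ
v_2 = (1, 0, 0)ᵀ

Let N = A − (-2)·I. We want v_2 with N^2 v_2 = 0 but N^1 v_2 ≠ 0; then v_{j-1} := N · v_j for j = 2, …, 2.

Pick v_2 = (1, 0, 0)ᵀ.
Then v_1 = N · v_2 = (-15, 0, -25)ᵀ.

Sanity check: (A − (-2)·I) v_1 = (0, 0, 0)ᵀ = 0. ✓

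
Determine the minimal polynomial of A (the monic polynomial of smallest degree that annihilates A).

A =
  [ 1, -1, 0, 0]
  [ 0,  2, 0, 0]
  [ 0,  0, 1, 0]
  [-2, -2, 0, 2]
x^2 - 3*x + 2

The characteristic polynomial is χ_A(x) = (x - 2)^2*(x - 1)^2, so the eigenvalues are known. The minimal polynomial is
  m_A(x) = Π_λ (x − λ)^{k_λ}
where k_λ is the size of the *largest* Jordan block for λ (equivalently, the smallest k with (A − λI)^k v = 0 for every generalised eigenvector v of λ).

  λ = 1: largest Jordan block has size 1, contributing (x − 1)
  λ = 2: largest Jordan block has size 1, contributing (x − 2)

So m_A(x) = (x - 2)*(x - 1) = x^2 - 3*x + 2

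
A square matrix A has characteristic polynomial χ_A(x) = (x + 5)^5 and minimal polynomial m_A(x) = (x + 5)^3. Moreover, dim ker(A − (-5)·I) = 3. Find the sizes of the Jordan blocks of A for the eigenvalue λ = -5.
Block sizes for λ = -5: [3, 1, 1]

Step 1 — from the characteristic polynomial, algebraic multiplicity of λ = -5 is 5. From dim ker(A − (-5)·I) = 3, there are exactly 3 Jordan blocks for λ = -5.
Step 2 — from the minimal polynomial, the factor (x + 5)^3 tells us the largest block for λ = -5 has size 3.
Step 3 — with total size 5, 3 blocks, and largest block 3, the block sizes (in nonincreasing order) are [3, 1, 1].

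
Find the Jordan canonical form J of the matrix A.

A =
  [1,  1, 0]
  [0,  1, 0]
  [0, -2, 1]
J_2(1) ⊕ J_1(1)

The characteristic polynomial is
  det(x·I − A) = x^3 - 3*x^2 + 3*x - 1 = (x - 1)^3

Eigenvalues and multiplicities (the geometric multiplicity of λ is n − rank(A − λI), which equals the number of Jordan blocks for λ):
  λ = 1: algebraic multiplicity = 3, geometric multiplicity = 2

Determining the block sizes for each eigenvalue:
  λ = 1: 2 blocks summing to 3 forces exactly one block of size 2 and the rest size 1 → block sizes [2, 1]

Assembling the blocks gives a Jordan form
J =
  [1, 1, 0]
  [0, 1, 0]
  [0, 0, 1]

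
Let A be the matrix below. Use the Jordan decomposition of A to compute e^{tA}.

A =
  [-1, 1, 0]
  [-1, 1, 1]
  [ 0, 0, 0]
e^{tA} =
  [1 - t, t, t^2/2]
  [-t, t + 1, t^2/2 + t]
  [0, 0, 1]

Strategy: write A = P · J · P⁻¹ where J is a Jordan canonical form, so e^{tA} = P · e^{tJ} · P⁻¹, and e^{tJ} can be computed block-by-block.

A has Jordan form
J =
  [0, 1, 0]
  [0, 0, 1]
  [0, 0, 0]
(up to reordering of blocks).

Per-block formulas:
  For a 3×3 Jordan block J_3(0): exp(t · J_3(0)) = e^(0t)·(I + t·N + (t^2/2)·N^2), where N is the 3×3 nilpotent shift.

After assembling e^{tJ} and conjugating by P, we get:

e^{tA} =
  [1 - t, t, t^2/2]
  [-t, t + 1, t^2/2 + t]
  [0, 0, 1]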